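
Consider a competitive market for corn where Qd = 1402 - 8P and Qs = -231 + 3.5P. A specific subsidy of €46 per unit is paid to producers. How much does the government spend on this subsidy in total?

Pre-subsidy: 1402 - 8P = -231 + 3.5P gives P* = 142, Q* = 266.
With the subsidy, sellers receive Ps = Pb + 46 for each unit, where Pb is the price buyers pay.
Supply in terms of Pb becomes Qs = -231 + 3.5(Pb + 46) = -70 + 3.5Pb. Setting this equal to demand: 1402 - 8Pb = -70 + 3.5Pb, so Pb = 128.
Sellers receive Ps = 128 + 46 = 174; Q' = 1402 − 8·128 = 378.
Government outlay = subsidy × quantity = 46 × 378 = 17388.

Government cost = €17388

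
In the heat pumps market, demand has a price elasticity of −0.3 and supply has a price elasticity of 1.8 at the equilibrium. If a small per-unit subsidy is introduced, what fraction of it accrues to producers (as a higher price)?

Producer share = 1/7

For a small subsidy around the equilibrium, the benefit split depends on the relative slopes, which at a point are proportional to the elasticities.
Buyer share = εs/(εs + |εd|) = 1.8/(1.8 + 0.3) = 6/7; seller share = |εd|/(εs + |εd|) = 1/7.
So producers capture 1/7 of the subsidy.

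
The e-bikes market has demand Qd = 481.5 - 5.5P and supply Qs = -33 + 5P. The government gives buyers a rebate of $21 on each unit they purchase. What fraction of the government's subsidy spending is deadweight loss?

Pre-subsidy: 481.5 - 5.5P = -33 + 5P gives P* = 49, Q* = 212.
With the rebate, buyers effectively pay Pb = Ps − 21, where Ps is the price sellers receive.
Demand in terms of Ps becomes Qd = 481.5 − 5.5(Ps − 21) = 597 - 5.5Ps. Setting this equal to supply: 597 - 5.5Ps = -33 + 5Ps, so Ps = 60.
Buyers pay Pb = 60 − 21 = 39; Q' = -33 + 5·60 = 267.
ΔCS = ½(212 + 267)(49 − 39) = 2395; ΔPS = ½(212 + 267)(60 − 49) = 2634.5.
Government spending = 21 × 267 = 5607.
DWL = ½ × 21 × (267 − 212) = 577.5; fraction = 577.5 / 5607 = 55/534.

DWL / government spending = 55/534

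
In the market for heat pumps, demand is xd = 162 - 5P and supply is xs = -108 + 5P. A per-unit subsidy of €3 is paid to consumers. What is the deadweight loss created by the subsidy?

Deadweight loss = €11.25

Pre-subsidy: 162 - 5P = -108 + 5P gives P* = 27, x* = 27.
With the rebate, buyers effectively pay Pb = Ps − 3, where Ps is the price sellers receive.
Demand in terms of Ps becomes xd = 162 − 5(Ps − 3) = 177 - 5Ps. Setting this equal to supply: 177 - 5Ps = -108 + 5Ps, so Ps = 28.5.
Buyers pay Pb = 28.5 − 3 = 25.5; x' = -108 + 5·28.5 = 34.5.
The subsidy expands output by 34.5 − 27 = 7.5 past the efficient level; on those units the gap between marginal cost and willingness to pay runs from 0 up to 3.
DWL = ½ × 3 × 7.5 = 11.25.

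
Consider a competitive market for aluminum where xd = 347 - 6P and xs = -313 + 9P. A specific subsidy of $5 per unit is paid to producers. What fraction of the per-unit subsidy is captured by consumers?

Pre-subsidy: 347 - 6P = -313 + 9P gives P* = 44, x* = 83.
With the subsidy, sellers receive Ps = Pb + 5 for each unit, where Pb is the price buyers pay.
Supply in terms of Pb becomes xs = -313 + 9(Pb + 5) = -268 + 9Pb. Setting this equal to demand: 347 - 6Pb = -268 + 9Pb, so Pb = 41.
Sellers receive Ps = 41 + 5 = 46; x' = 347 − 6·41 = 101.
Buyers' price falls by P* − Pb = 44 − 41 = 3; sellers' price rises by Ps − P* = 46 − 44 = 2.
So consumers capture 3/5 = 0.6 of each unit of subsidy.

Consumer share = 0.6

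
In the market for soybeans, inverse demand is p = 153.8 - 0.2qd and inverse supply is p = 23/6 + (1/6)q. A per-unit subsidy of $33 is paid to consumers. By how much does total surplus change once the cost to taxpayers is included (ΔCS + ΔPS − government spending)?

Net change in total surplus = -$1485

Pre-subsidy: 153.8 - 0.2q = 23/6 + (1/6)q gives q* = 409 and p* = 72.
With the rebate, buyers effectively pay pb = ps − 33, where ps is the price sellers receive.
On the curves, pb = 153.8 - 0.2q and ps = 23/6 + (1/6)q; the wedge ps − pb = 33 gives 23/6 + (1/6)q − (153.8 - 0.2q) = 33, so q' = 499.
Then pb = 153.8 − 0.2·499 = 54 and ps = 23/6 + (1/6)·499 = 87.
ΔCS = ½(409 + 499)(72 − 54) = 8172; ΔPS = ½(409 + 499)(87 − 72) = 6810.
Government spending = 33 × 499 = 16467.
Net change = 8172 + 6810 − 16467 = -1485. The loss equals the DWL triangle ½·33·90.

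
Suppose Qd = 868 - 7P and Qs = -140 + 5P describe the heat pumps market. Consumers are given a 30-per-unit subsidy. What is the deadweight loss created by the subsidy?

Deadweight loss = 1312.5

Pre-subsidy: 868 - 7P = -140 + 5P gives P* = 84, Q* = 280.
With the rebate, buyers effectively pay Pb = Ps − 30, where Ps is the price sellers receive.
Demand in terms of Ps becomes Qd = 868 − 7(Ps − 30) = 1078 - 7Ps. Setting this equal to supply: 1078 - 7Ps = -140 + 5Ps, so Ps = 101.5.
Buyers pay Pb = 101.5 − 30 = 71.5; Q' = -140 + 5·101.5 = 367.5.
The subsidy expands output by 367.5 − 280 = 87.5 past the efficient level; on those units the gap between marginal cost and willingness to pay runs from 0 up to 30.
DWL = ½ × 30 × 87.5 = 1312.5.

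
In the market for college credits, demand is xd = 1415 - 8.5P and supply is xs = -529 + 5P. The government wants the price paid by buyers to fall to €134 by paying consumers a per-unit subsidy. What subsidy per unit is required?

Required subsidy s = €27 per unit

At a buyer price of 134, quantity demanded is 1415 − 8.5·134 = 276.
Sellers supply 276 only when they receive Ps with -529 + 5·Ps = 276, i.e. Ps = 161.
s = Ps − Pb = 161 − 134 = 27.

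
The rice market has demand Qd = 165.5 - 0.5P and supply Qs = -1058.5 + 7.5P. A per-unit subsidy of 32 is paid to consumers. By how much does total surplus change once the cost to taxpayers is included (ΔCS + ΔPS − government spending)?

Net change in total surplus = -240

Pre-subsidy: 165.5 - 0.5P = -1058.5 + 7.5P gives P* = 153, Q* = 89.
With the rebate, buyers effectively pay Pb = Ps − 32, where Ps is the price sellers receive.
Demand in terms of Ps becomes Qd = 165.5 − 0.5(Ps − 32) = 181.5 - 0.5Ps. Setting this equal to supply: 181.5 - 0.5Ps = -1058.5 + 7.5Ps, so Ps = 155.
Buyers pay Pb = 155 − 32 = 123; Q' = -1058.5 + 7.5·155 = 104.
ΔCS = ½(89 + 104)(153 − 123) = 2895; ΔPS = ½(89 + 104)(155 − 153) = 193.
Government spending = 32 × 104 = 3328.
Net change = 2895 + 193 − 3328 = -240. The loss equals the DWL triangle ½·32·15.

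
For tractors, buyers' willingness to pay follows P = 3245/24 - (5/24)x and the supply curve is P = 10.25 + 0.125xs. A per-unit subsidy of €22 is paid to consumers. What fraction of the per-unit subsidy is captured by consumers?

Consumer share = 0.625

Pre-subsidy: 3245/24 - (5/24)x = 10.25 + 0.125x gives x* = 374.875 and P* = 57.109375.
With the rebate, buyers effectively pay Pb = Ps − 22, where Ps is the price sellers receive.
On the curves, Pb = 3245/24 - (5/24)x and Ps = 10.25 + 0.125x; the wedge Ps − Pb = 22 gives 10.25 + 0.125x − (3245/24 - (5/24)x) = 22, so x' = 440.875.
Then Pb = 3245/24 − (5/24)·440.875 = 43.359375 and Ps = 10.25 + 0.125·440.875 = 65.359375.
Buyers' price falls by P* − Pb = 57.109375 − 43.359375 = 13.75; sellers' price rises by Ps − P* = 65.359375 − 57.109375 = 8.25.
So consumers capture 13.75/22 = 0.625 of each unit of subsidy.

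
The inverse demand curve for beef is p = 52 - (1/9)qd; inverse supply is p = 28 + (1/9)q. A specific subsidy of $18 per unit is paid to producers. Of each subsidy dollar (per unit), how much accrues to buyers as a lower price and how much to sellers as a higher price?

Buyers gain $9 per unit; sellers gain $9 per unit

Pre-subsidy: 52 - (1/9)q = 28 + (1/9)q gives q* = 108 and p* = 40.
With the subsidy, sellers receive ps = pb + 18 for each unit, where pb is the price buyers pay.
On the curves, pb = 52 - (1/9)q and ps = 28 + (1/9)q; the wedge ps − pb = 18 gives 28 + (1/9)q − (52 - (1/9)q) = 18, so q' = 189.
Then pb = 52 − (1/9)·189 = 31 and ps = 28 + (1/9)·189 = 49.
Buyers' price falls by p* − pb = 40 − 31 = 9; sellers' price rises by ps − p* = 49 − 40 = 9.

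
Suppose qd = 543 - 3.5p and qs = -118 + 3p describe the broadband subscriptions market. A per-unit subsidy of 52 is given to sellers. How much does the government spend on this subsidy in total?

Government cost = 14096

Pre-subsidy: 543 - 3.5p = -118 + 3p gives p* = 1322/13, q* = 2432/13.
With the subsidy, sellers receive ps = pb + 52 for each unit, where pb is the price buyers pay.
Supply in terms of pb becomes qs = -118 + 3(pb + 52) = 38 + 3pb. Setting this equal to demand: 543 - 3.5pb = 38 + 3pb, so pb = 1010/13.
Sellers receive ps = 1010/13 + 52 = 1686/13; q' = 543 − 3.5·(1010/13) = 3524/13.
Government outlay = subsidy × quantity = 52 × 3524/13 = 14096.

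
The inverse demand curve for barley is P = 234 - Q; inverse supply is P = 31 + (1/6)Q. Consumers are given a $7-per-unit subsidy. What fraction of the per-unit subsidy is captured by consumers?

Pre-subsidy: 234 - Q = 31 + (1/6)Q gives Q* = 174 and P* = 60.
With the rebate, buyers effectively pay Pb = Ps − 7, where Ps is the price sellers receive.
On the curves, Pb = 234 - Q and Ps = 31 + (1/6)Q; the wedge Ps − Pb = 7 gives 31 + (1/6)Q − (234 - Q) = 7, so Q' = 180.
Then Pb = 234 − 1·180 = 54 and Ps = 31 + (1/6)·180 = 61.
Buyers' price falls by P* − Pb = 60 − 54 = 6; sellers' price rises by Ps − P* = 61 − 60 = 1.
So consumers capture 6/7 = 6/7 of each unit of subsidy.

Consumer share = 6/7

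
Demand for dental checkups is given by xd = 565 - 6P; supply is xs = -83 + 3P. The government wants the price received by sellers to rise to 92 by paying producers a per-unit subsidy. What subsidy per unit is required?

At a seller price of 92, quantity supplied is -83 + 3·92 = 193.
Buyers absorb 193 only when they pay Pb with 565 − 6·Pb = 193, i.e. Pb = 62.
s = Ps − Pb = 92 − 62 = 30.

Required subsidy s = 30 per unit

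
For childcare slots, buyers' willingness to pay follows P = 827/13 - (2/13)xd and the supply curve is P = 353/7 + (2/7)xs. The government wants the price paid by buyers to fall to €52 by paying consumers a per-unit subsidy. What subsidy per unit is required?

At a buyer price of 52, quantity demanded is 413.5 − 6.5·52 = 75.5.
Sellers supply 75.5 only when they receive Ps = 353/7 + (2/7)·75.5 = 72.
s = Ps − Pb = 72 − 52 = 20.

Required subsidy s = €20 per unit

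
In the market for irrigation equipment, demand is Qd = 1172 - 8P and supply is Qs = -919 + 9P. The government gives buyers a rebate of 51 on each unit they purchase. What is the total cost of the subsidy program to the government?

Pre-subsidy: 1172 - 8P = -919 + 9P gives P* = 123, Q* = 188.
With the rebate, buyers effectively pay Pb = Ps − 51, where Ps is the price sellers receive.
Demand in terms of Ps becomes Qd = 1172 − 8(Ps − 51) = 1580 - 8Ps. Setting this equal to supply: 1580 - 8Ps = -919 + 9Ps, so Ps = 147.
Buyers pay Pb = 147 − 51 = 96; Q' = -919 + 9·147 = 404.
Government outlay = subsidy × quantity = 51 × 404 = 20604.

Government cost = 20604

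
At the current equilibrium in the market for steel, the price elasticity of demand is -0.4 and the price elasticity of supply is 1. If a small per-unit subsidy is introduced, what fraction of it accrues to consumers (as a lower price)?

Consumer share = 5/7

For a small subsidy around the equilibrium, the benefit split depends on the relative slopes, which at a point are proportional to the elasticities.
Buyer share = εs/(εs + |εd|) = 1/(1 + 0.4) = 5/7; seller share = |εd|/(εs + |εd|) = 2/7.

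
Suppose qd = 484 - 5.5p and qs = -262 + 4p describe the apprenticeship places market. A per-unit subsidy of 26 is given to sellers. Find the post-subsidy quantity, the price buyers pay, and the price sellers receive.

q' = 2134/19; buyers pay 1284/19; sellers receive 1778/19

Pre-subsidy: 484 - 5.5p = -262 + 4p gives p* = 1492/19, q* = 990/19.
With the subsidy, sellers receive ps = pb + 26 for each unit, where pb is the price buyers pay.
Supply in terms of pb becomes qs = -262 + 4(pb + 26) = -158 + 4pb. Setting this equal to demand: 484 - 5.5pb = -158 + 4pb, so pb = 1284/19.
Sellers receive ps = 1284/19 + 26 = 1778/19; q' = 484 − 5.5·(1284/19) = 2134/19.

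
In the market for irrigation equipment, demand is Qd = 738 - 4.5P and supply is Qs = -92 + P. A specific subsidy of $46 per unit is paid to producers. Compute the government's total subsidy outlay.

Government cost = 48852/11

Pre-subsidy: 738 - 4.5P = -92 + P gives P* = 1660/11, Q* = 648/11.
With the subsidy, sellers receive Ps = Pb + 46 for each unit, where Pb is the price buyers pay.
Supply in terms of Pb becomes Qs = -92 + 1(Pb + 46) = -46 + Pb. Setting this equal to demand: 738 - 4.5Pb = -46 + Pb, so Pb = 1568/11.
Sellers receive Ps = 1568/11 + 46 = 2074/11; Q' = 738 − 4.5·(1568/11) = 1062/11.
Government outlay = subsidy × quantity = 46 × 1062/11 = 48852/11.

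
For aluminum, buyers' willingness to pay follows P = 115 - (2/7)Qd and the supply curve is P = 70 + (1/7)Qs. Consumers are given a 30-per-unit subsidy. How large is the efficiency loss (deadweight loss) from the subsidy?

Pre-subsidy: 115 - (2/7)Q = 70 + (1/7)Q gives Q* = 105 and P* = 85.
With the rebate, buyers effectively pay Pb = Ps − 30, where Ps is the price sellers receive.
On the curves, Pb = 115 - (2/7)Q and Ps = 70 + (1/7)Q; the wedge Ps − Pb = 30 gives 70 + (1/7)Q − (115 - (2/7)Q) = 30, so Q' = 175.
Then Pb = 115 − (2/7)·175 = 65 and Ps = 70 + (1/7)·175 = 95.
The subsidy expands output by 175 − 105 = 70 past the efficient level; on those units the gap between marginal cost and willingness to pay runs from 0 up to 30.
DWL = ½ × 30 × 70 = 1050.

Deadweight loss = 1050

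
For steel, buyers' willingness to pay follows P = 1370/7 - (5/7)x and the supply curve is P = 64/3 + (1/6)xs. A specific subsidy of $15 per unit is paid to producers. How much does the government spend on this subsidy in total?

Pre-subsidy: 1370/7 - (5/7)x = 64/3 + (1/6)x gives x* = 7324/37 and P* = 2010/37.
With the subsidy, sellers receive Ps = Pb + 15 for each unit, where Pb is the price buyers pay.
On the curves, Pb = 1370/7 - (5/7)x and Ps = 64/3 + (1/6)x; the wedge Ps − Pb = 15 gives 64/3 + (1/6)x − (1370/7 - (5/7)x) = 15, so x' = 7954/37.
Then Pb = 1370/7 − (5/7)·(7954/37) = 1560/37 and Ps = 64/3 + (1/6)·(7954/37) = 2115/37.
Government outlay = subsidy × quantity = 15 × 7954/37 = 119310/37.

Government cost = 119310/37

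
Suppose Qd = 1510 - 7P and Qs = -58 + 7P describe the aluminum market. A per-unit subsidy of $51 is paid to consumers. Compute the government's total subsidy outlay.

Government cost = $46129.5

Pre-subsidy: 1510 - 7P = -58 + 7P gives P* = 112, Q* = 726.
With the rebate, buyers effectively pay Pb = Ps − 51, where Ps is the price sellers receive.
Demand in terms of Ps becomes Qd = 1510 − 7(Ps − 51) = 1867 - 7Ps. Setting this equal to supply: 1867 - 7Ps = -58 + 7Ps, so Ps = 137.5.
Buyers pay Pb = 137.5 − 51 = 86.5; Q' = -58 + 7·137.5 = 904.5.
Government outlay = subsidy × quantity = 51 × 904.5 = 46129.5.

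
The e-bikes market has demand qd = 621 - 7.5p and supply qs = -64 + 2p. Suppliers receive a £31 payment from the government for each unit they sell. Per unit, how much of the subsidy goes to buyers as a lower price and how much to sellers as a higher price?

Buyers gain 124/19 per unit; sellers gain 465/19 per unit

Pre-subsidy: 621 - 7.5p = -64 + 2p gives p* = 1370/19, q* = 1524/19.
With the subsidy, sellers receive ps = pb + 31 for each unit, where pb is the price buyers pay.
Supply in terms of pb becomes qs = -64 + 2(pb + 31) = -2 + 2pb. Setting this equal to demand: 621 - 7.5pb = -2 + 2pb, so pb = 1246/19.
Sellers receive ps = 1246/19 + 31 = 1835/19; q' = 621 − 7.5·(1246/19) = 2454/19.
Buyers' price falls by p* − pb = 1370/19 − 1246/19 = 124/19; sellers' price rises by ps − p* = 1835/19 − 1370/19 = 465/19.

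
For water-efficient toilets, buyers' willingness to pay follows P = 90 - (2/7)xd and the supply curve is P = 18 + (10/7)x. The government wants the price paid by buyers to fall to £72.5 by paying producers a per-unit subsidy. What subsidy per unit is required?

At a buyer price of 72.5, quantity demanded is 315 − 3.5·72.5 = 61.25.
Sellers supply 61.25 only when they receive Ps = 18 + (10/7)·61.25 = 105.5.
s = Ps − Pb = 105.5 − 72.5 = 33.

Required subsidy s = £33 per unit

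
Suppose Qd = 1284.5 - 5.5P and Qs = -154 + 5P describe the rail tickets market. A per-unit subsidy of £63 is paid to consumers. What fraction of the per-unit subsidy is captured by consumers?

Pre-subsidy: 1284.5 - 5.5P = -154 + 5P gives P* = 137, Q* = 531.
With the rebate, buyers effectively pay Pb = Ps − 63, where Ps is the price sellers receive.
Demand in terms of Ps becomes Qd = 1284.5 − 5.5(Ps − 63) = 1631 - 5.5Ps. Setting this equal to supply: 1631 - 5.5Ps = -154 + 5Ps, so Ps = 170.
Buyers pay Pb = 170 − 63 = 107; Q' = -154 + 5·170 = 696.
Buyers' price falls by P* − Pb = 137 − 107 = 30; sellers' price rises by Ps − P* = 170 − 137 = 33.
So consumers capture 30/63 = 10/21 of each unit of subsidy.

Consumer share = 10/21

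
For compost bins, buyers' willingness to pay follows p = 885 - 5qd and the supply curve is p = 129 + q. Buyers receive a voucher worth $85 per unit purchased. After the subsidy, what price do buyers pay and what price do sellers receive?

Buyers pay 1105/6; sellers receive 1615/6

Pre-subsidy: 885 - 5q = 129 + q gives q* = 126 and p* = 255.
With the rebate, buyers effectively pay pb = ps − 85, where ps is the price sellers receive.
On the curves, pb = 885 - 5q and ps = 129 + q; the wedge ps − pb = 85 gives 129 + q − (885 - 5q) = 85, so q' = 841/6.
Then pb = 885 − 5·(841/6) = 1105/6 and ps = 129 + 1·(841/6) = 1615/6.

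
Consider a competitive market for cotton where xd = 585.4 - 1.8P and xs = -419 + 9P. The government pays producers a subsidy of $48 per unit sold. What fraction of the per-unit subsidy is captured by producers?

Pre-subsidy: 585.4 - 1.8P = -419 + 9P gives P* = 93, x* = 418.
With the subsidy, sellers receive Ps = Pb + 48 for each unit, where Pb is the price buyers pay.
Supply in terms of Pb becomes xs = -419 + 9(Pb + 48) = 13 + 9Pb. Setting this equal to demand: 585.4 - 1.8Pb = 13 + 9Pb, so Pb = 53.
Sellers receive Ps = 53 + 48 = 101; x' = 585.4 − 1.8·53 = 490.
Buyers' price falls by P* − Pb = 93 − 53 = 40; sellers' price rises by Ps − P* = 101 − 93 = 8.
So producers capture 8/48 = 1/6 of each unit of subsidy.

Producer share = 1/6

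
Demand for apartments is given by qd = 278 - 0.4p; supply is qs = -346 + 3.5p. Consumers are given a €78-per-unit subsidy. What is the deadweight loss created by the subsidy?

Deadweight loss = €1092

Pre-subsidy: 278 - 0.4p = -346 + 3.5p gives p* = 160, q* = 214.
With the rebate, buyers effectively pay pb = ps − 78, where ps is the price sellers receive.
Demand in terms of ps becomes qd = 278 − 0.4(ps − 78) = 309.2 - 0.4ps. Setting this equal to supply: 309.2 - 0.4ps = -346 + 3.5ps, so ps = 168.
Buyers pay pb = 168 − 78 = 90; q' = -346 + 3.5·168 = 242.
The subsidy expands output by 242 − 214 = 28 past the efficient level; on those units the gap between marginal cost and willingness to pay runs from 0 up to 78.
DWL = ½ × 78 × 28 = 1092.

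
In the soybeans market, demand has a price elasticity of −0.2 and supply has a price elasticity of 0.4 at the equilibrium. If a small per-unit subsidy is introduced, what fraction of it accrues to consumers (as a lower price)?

Consumer share = 2/3

For a small subsidy around the equilibrium, the benefit split depends on the relative slopes, which at a point are proportional to the elasticities.
Buyer share = εs/(εs + |εd|) = 0.4/(0.4 + 0.2) = 2/3; seller share = |εd|/(εs + |εd|) = 1/3.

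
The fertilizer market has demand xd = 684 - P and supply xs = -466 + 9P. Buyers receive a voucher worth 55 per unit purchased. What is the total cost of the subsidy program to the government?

Pre-subsidy: 684 - P = -466 + 9P gives P* = 115, x* = 569.
With the rebate, buyers effectively pay Pb = Ps − 55, where Ps is the price sellers receive.
Demand in terms of Ps becomes xd = 684 − 1(Ps − 55) = 739 - Ps. Setting this equal to supply: 739 - Ps = -466 + 9Ps, so Ps = 120.5.
Buyers pay Pb = 120.5 − 55 = 65.5; x' = -466 + 9·120.5 = 618.5.
Government outlay = subsidy × quantity = 55 × 618.5 = 34017.5.

Government cost = 34017.5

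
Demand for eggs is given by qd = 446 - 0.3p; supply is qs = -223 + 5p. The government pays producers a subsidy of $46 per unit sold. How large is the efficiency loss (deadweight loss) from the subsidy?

Deadweight loss = 15870/53

Pre-subsidy: 446 - 0.3p = -223 + 5p gives p* = 6690/53, q* = 21631/53.
With the subsidy, sellers receive ps = pb + 46 for each unit, where pb is the price buyers pay.
Supply in terms of pb becomes qs = -223 + 5(pb + 46) = 7 + 5pb. Setting this equal to demand: 446 - 0.3pb = 7 + 5pb, so pb = 4390/53.
Sellers receive ps = 4390/53 + 46 = 6828/53; q' = 446 − 0.3·(4390/53) = 22321/53.
The subsidy expands output by 22321/53 − 21631/53 = 690/53 past the efficient level; on those units the gap between marginal cost and willingness to pay runs from 0 up to 46.
DWL = ½ × 46 × 690/53 = 15870/53.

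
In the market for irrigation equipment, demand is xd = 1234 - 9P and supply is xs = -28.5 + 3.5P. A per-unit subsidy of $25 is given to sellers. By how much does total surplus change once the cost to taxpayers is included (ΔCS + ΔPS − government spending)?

Net change in total surplus = -$787.5

Pre-subsidy: 1234 - 9P = -28.5 + 3.5P gives P* = 101, x* = 325.
With the subsidy, sellers receive Ps = Pb + 25 for each unit, where Pb is the price buyers pay.
Supply in terms of Pb becomes xs = -28.5 + 3.5(Pb + 25) = 59 + 3.5Pb. Setting this equal to demand: 1234 - 9Pb = 59 + 3.5Pb, so Pb = 94.
Sellers receive Ps = 94 + 25 = 119; x' = 1234 − 9·94 = 388.
ΔCS = ½(325 + 388)(101 − 94) = 2495.5; ΔPS = ½(325 + 388)(119 − 101) = 6417.
Government spending = 25 × 388 = 9700.
Net change = 2495.5 + 6417 − 9700 = -787.5. The loss equals the DWL triangle ½·25·63.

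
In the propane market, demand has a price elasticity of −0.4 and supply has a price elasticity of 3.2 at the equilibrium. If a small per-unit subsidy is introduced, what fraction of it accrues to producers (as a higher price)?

For a small subsidy around the equilibrium, the benefit split depends on the relative slopes, which at a point are proportional to the elasticities.
Buyer share = εs/(εs + |εd|) = 3.2/(3.2 + 0.4) = 8/9; seller share = |εd|/(εs + |εd|) = 1/9.
So producers capture 1/9 of the subsidy.

Producer share = 1/9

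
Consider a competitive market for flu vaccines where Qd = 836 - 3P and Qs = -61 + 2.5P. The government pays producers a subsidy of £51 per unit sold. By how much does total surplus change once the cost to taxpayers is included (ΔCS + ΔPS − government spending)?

Net change in total surplus = -39015/22

Pre-subsidy: 836 - 3P = -61 + 2.5P gives P* = 1794/11, Q* = 3814/11.
With the subsidy, sellers receive Ps = Pb + 51 for each unit, where Pb is the price buyers pay.
Supply in terms of Pb becomes Qs = -61 + 2.5(Pb + 51) = 66.5 + 2.5Pb. Setting this equal to demand: 836 - 3Pb = 66.5 + 2.5Pb, so Pb = 1539/11.
Sellers receive Ps = 1539/11 + 51 = 2100/11; Q' = 836 − 3·(1539/11) = 4579/11.
ΔCS = ½(3814/11 + 4579/11)(1794/11 − 1539/11) = 194565/22; ΔPS = ½(3814/11 + 4579/11)(2100/11 − 1794/11) = 116739/11.
Government spending = 51 × 4579/11 = 233529/11.
Net change = 194565/22 + 116739/11 − 233529/11 = -39015/22. The loss equals the DWL triangle ½·51·765/11.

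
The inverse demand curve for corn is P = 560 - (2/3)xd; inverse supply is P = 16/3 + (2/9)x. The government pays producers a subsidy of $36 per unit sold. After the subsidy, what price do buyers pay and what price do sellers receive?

Pre-subsidy: 560 - (2/3)x = 16/3 + (2/9)x gives x* = 624 and P* = 144.
With the subsidy, sellers receive Ps = Pb + 36 for each unit, where Pb is the price buyers pay.
On the curves, Pb = 560 - (2/3)x and Ps = 16/3 + (2/9)x; the wedge Ps − Pb = 36 gives 16/3 + (2/9)x − (560 - (2/3)x) = 36, so x' = 664.5.
Then Pb = 560 − (2/3)·664.5 = 117 and Ps = 16/3 + (2/9)·664.5 = 153.

Buyers pay $117; sellers receive $153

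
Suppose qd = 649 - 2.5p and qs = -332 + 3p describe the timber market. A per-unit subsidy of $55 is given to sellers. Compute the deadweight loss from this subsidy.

Deadweight loss = $2062.5

Pre-subsidy: 649 - 2.5p = -332 + 3p gives p* = 1962/11, q* = 2234/11.
With the subsidy, sellers receive ps = pb + 55 for each unit, where pb is the price buyers pay.
Supply in terms of pb becomes qs = -332 + 3(pb + 55) = -167 + 3pb. Setting this equal to demand: 649 - 2.5pb = -167 + 3pb, so pb = 1632/11.
Sellers receive ps = 1632/11 + 55 = 2237/11; q' = 649 − 2.5·(1632/11) = 3059/11.
The subsidy expands output by 3059/11 − 2234/11 = 75 past the efficient level; on those units the gap between marginal cost and willingness to pay runs from 0 up to 55.
DWL = ½ × 55 × 75 = 2062.5.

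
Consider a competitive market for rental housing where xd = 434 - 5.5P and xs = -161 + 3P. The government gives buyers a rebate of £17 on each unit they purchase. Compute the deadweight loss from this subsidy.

Deadweight loss = £280.5

Pre-subsidy: 434 - 5.5P = -161 + 3P gives P* = 70, x* = 49.
With the rebate, buyers effectively pay Pb = Ps − 17, where Ps is the price sellers receive.
Demand in terms of Ps becomes xd = 434 − 5.5(Ps − 17) = 527.5 - 5.5Ps. Setting this equal to supply: 527.5 - 5.5Ps = -161 + 3Ps, so Ps = 81.
Buyers pay Pb = 81 − 17 = 64; x' = -161 + 3·81 = 82.
The subsidy expands output by 82 − 49 = 33 past the efficient level; on those units the gap between marginal cost and willingness to pay runs from 0 up to 17.
DWL = ½ × 17 × 33 = 280.5.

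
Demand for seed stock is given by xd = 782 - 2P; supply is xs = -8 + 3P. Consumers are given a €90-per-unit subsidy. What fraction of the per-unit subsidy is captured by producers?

Producer share = 0.4

Pre-subsidy: 782 - 2P = -8 + 3P gives P* = 158, x* = 466.
With the rebate, buyers effectively pay Pb = Ps − 90, where Ps is the price sellers receive.
Demand in terms of Ps becomes xd = 782 − 2(Ps − 90) = 962 - 2Ps. Setting this equal to supply: 962 - 2Ps = -8 + 3Ps, so Ps = 194.
Buyers pay Pb = 194 − 90 = 104; x' = -8 + 3·194 = 574.
Buyers' price falls by P* − Pb = 158 − 104 = 54; sellers' price rises by Ps − P* = 194 − 158 = 36.
So producers capture 36/90 = 0.4 of each unit of subsidy.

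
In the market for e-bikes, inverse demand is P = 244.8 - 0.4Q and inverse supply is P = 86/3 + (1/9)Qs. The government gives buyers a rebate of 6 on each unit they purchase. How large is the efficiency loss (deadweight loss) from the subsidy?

Deadweight loss = 810/23

Pre-subsidy: 244.8 - 0.4Q = 86/3 + (1/9)Q gives Q* = 9726/23 and P* = 1740/23.
With the rebate, buyers effectively pay Pb = Ps − 6, where Ps is the price sellers receive.
On the curves, Pb = 244.8 - 0.4Q and Ps = 86/3 + (1/9)Q; the wedge Ps − Pb = 6 gives 86/3 + (1/9)Q − (244.8 - 0.4Q) = 6, so Q' = 9996/23.
Then Pb = 244.8 − 0.4·(9996/23) = 1632/23 and Ps = 86/3 + (1/9)·(9996/23) = 1770/23.
The subsidy expands output by 9996/23 − 9726/23 = 270/23 past the efficient level; on those units the gap between marginal cost and willingness to pay runs from 0 up to 6.
DWL = ½ × 6 × 270/23 = 810/23.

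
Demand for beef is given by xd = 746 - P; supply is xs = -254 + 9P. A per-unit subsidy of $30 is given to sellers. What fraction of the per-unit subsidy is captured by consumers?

Pre-subsidy: 746 - P = -254 + 9P gives P* = 100, x* = 646.
With the subsidy, sellers receive Ps = Pb + 30 for each unit, where Pb is the price buyers pay.
Supply in terms of Pb becomes xs = -254 + 9(Pb + 30) = 16 + 9Pb. Setting this equal to demand: 746 - Pb = 16 + 9Pb, so Pb = 73.
Sellers receive Ps = 73 + 30 = 103; x' = 746 − 1·73 = 673.
Buyers' price falls by P* − Pb = 100 − 73 = 27; sellers' price rises by Ps − P* = 103 − 100 = 3.
So consumers capture 27/30 = 0.9 of each unit of subsidy.

Consumer share = 0.9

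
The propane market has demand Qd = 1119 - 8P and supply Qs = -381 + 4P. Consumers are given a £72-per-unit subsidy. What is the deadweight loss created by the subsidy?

Pre-subsidy: 1119 - 8P = -381 + 4P gives P* = 125, Q* = 119.
With the rebate, buyers effectively pay Pb = Ps − 72, where Ps is the price sellers receive.
Demand in terms of Ps becomes Qd = 1119 − 8(Ps − 72) = 1695 - 8Ps. Setting this equal to supply: 1695 - 8Ps = -381 + 4Ps, so Ps = 173.
Buyers pay Pb = 173 − 72 = 101; Q' = -381 + 4·173 = 311.
The subsidy expands output by 311 − 119 = 192 past the efficient level; on those units the gap between marginal cost and willingness to pay runs from 0 up to 72.
DWL = ½ × 72 × 192 = 6912.

Deadweight loss = £6912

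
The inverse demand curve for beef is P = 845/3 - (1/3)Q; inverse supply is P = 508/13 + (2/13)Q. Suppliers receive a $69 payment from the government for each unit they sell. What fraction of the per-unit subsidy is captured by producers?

Producer share = 6/19

Pre-subsidy: 845/3 - (1/3)Q = 508/13 + (2/13)Q gives Q* = 9461/19 and P* = 2198/19.
With the subsidy, sellers receive Ps = Pb + 69 for each unit, where Pb is the price buyers pay.
On the curves, Pb = 845/3 - (1/3)Q and Ps = 508/13 + (2/13)Q; the wedge Ps − Pb = 69 gives 508/13 + (2/13)Q − (845/3 - (1/3)Q) = 69, so Q' = 12152/19.
Then Pb = 845/3 − (1/3)·(12152/19) = 1301/19 and Ps = 508/13 + (2/13)·(12152/19) = 2612/19.
Buyers' price falls by P* − Pb = 2198/19 − 1301/19 = 897/19; sellers' price rises by Ps − P* = 2612/19 − 2198/19 = 414/19.
So producers capture (414/19)/69 = 6/19 of each unit of subsidy.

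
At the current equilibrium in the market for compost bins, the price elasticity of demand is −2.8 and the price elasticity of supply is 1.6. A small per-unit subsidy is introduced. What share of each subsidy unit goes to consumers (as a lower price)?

For a small subsidy around the equilibrium, the benefit split depends on the relative slopes, which at a point are proportional to the elasticities.
Buyer share = εs/(εs + |εd|) = 1.6/(1.6 + 2.8) = 4/11; seller share = |εd|/(εs + |εd|) = 7/11.

Consumer share = 4/11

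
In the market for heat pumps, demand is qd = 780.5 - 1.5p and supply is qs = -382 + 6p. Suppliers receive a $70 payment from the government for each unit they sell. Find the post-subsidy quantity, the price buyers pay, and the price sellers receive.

q' = 632; buyers pay $99; sellers receive $169

Pre-subsidy: 780.5 - 1.5p = -382 + 6p gives p* = 155, q* = 548.
With the subsidy, sellers receive ps = pb + 70 for each unit, where pb is the price buyers pay.
Supply in terms of pb becomes qs = -382 + 6(pb + 70) = 38 + 6pb. Setting this equal to demand: 780.5 - 1.5pb = 38 + 6pb, so pb = 99.
Sellers receive ps = 99 + 70 = 169; q' = 780.5 − 1.5·99 = 632.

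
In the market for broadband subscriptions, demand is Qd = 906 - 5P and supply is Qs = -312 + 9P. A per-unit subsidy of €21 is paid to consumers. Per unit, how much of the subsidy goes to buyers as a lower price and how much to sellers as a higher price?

Buyers gain €13.5 per unit; sellers gain €7.5 per unit

Pre-subsidy: 906 - 5P = -312 + 9P gives P* = 87, Q* = 471.
With the rebate, buyers effectively pay Pb = Ps − 21, where Ps is the price sellers receive.
Demand in terms of Ps becomes Qd = 906 − 5(Ps − 21) = 1011 - 5Ps. Setting this equal to supply: 1011 - 5Ps = -312 + 9Ps, so Ps = 94.5.
Buyers pay Pb = 94.5 − 21 = 73.5; Q' = -312 + 9·94.5 = 538.5.
Buyers' price falls by P* − Pb = 87 − 73.5 = 13.5; sellers' price rises by Ps − P* = 94.5 − 87 = 7.5.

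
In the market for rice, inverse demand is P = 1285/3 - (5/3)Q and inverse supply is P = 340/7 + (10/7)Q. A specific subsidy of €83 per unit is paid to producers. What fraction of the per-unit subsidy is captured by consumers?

Consumer share = 7/13

Pre-subsidy: 1285/3 - (5/3)Q = 340/7 + (10/7)Q gives Q* = 1595/13 and P* = 2910/13.
With the subsidy, sellers receive Ps = Pb + 83 for each unit, where Pb is the price buyers pay.
On the curves, Pb = 1285/3 - (5/3)Q and Ps = 340/7 + (10/7)Q; the wedge Ps − Pb = 83 gives 340/7 + (10/7)Q − (1285/3 - (5/3)Q) = 83, so Q' = 9718/65.
Then Pb = 1285/3 − (5/3)·(9718/65) = 2329/13 and Ps = 340/7 + (10/7)·(9718/65) = 3408/13.
Buyers' price falls by P* − Pb = 2910/13 − 2329/13 = 581/13; sellers' price rises by Ps − P* = 3408/13 − 2910/13 = 498/13.
So consumers capture (581/13)/83 = 7/13 of each unit of subsidy.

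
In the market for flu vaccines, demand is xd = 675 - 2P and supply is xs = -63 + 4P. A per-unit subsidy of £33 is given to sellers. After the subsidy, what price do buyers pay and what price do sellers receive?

Buyers pay £101; sellers receive £134

Pre-subsidy: 675 - 2P = -63 + 4P gives P* = 123, x* = 429.
With the subsidy, sellers receive Ps = Pb + 33 for each unit, where Pb is the price buyers pay.
Supply in terms of Pb becomes xs = -63 + 4(Pb + 33) = 69 + 4Pb. Setting this equal to demand: 675 - 2Pb = 69 + 4Pb, so Pb = 101.
Sellers receive Ps = 101 + 33 = 134; x' = 675 − 2·101 = 473.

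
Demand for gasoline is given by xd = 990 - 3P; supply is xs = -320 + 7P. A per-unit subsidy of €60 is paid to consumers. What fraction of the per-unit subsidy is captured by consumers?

Pre-subsidy: 990 - 3P = -320 + 7P gives P* = 131, x* = 597.
With the rebate, buyers effectively pay Pb = Ps − 60, where Ps is the price sellers receive.
Demand in terms of Ps becomes xd = 990 − 3(Ps − 60) = 1170 - 3Ps. Setting this equal to supply: 1170 - 3Ps = -320 + 7Ps, so Ps = 149.
Buyers pay Pb = 149 − 60 = 89; x' = -320 + 7·149 = 723.
Buyers' price falls by P* − Pb = 131 − 89 = 42; sellers' price rises by Ps − P* = 149 − 131 = 18.
So consumers capture 42/60 = 0.7 of each unit of subsidy.

Consumer share = 0.7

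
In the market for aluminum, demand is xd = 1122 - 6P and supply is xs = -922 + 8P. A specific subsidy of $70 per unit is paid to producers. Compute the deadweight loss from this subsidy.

Deadweight loss = $8400

Pre-subsidy: 1122 - 6P = -922 + 8P gives P* = 146, x* = 246.
With the subsidy, sellers receive Ps = Pb + 70 for each unit, where Pb is the price buyers pay.
Supply in terms of Pb becomes xs = -922 + 8(Pb + 70) = -362 + 8Pb. Setting this equal to demand: 1122 - 6Pb = -362 + 8Pb, so Pb = 106.
Sellers receive Ps = 106 + 70 = 176; x' = 1122 − 6·106 = 486.
The subsidy expands output by 486 − 246 = 240 past the efficient level; on those units the gap between marginal cost and willingness to pay runs from 0 up to 70.
DWL = ½ × 70 × 240 = 8400.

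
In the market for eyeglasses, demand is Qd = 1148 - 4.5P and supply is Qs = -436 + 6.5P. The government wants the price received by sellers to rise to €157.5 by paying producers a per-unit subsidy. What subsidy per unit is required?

Required subsidy s = €33 per unit

At a seller price of 157.5, quantity supplied is -436 + 6.5·157.5 = 587.75.
Buyers absorb 587.75 only when they pay Pb with 1148 − 4.5·Pb = 587.75, i.e. Pb = 124.5.
s = Ps − Pb = 157.5 − 124.5 = 33.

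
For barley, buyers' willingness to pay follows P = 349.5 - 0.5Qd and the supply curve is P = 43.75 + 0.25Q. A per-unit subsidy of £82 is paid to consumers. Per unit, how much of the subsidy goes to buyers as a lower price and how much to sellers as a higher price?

Pre-subsidy: 349.5 - 0.5Q = 43.75 + 0.25Q gives Q* = 1223/3 and P* = 437/3.
With the rebate, buyers effectively pay Pb = Ps − 82, where Ps is the price sellers receive.
On the curves, Pb = 349.5 - 0.5Q and Ps = 43.75 + 0.25Q; the wedge Ps − Pb = 82 gives 43.75 + 0.25Q − (349.5 - 0.5Q) = 82, so Q' = 517.
Then Pb = 349.5 − 0.5·517 = 91 and Ps = 43.75 + 0.25·517 = 173.
Buyers' price falls by P* − Pb = 437/3 − 91 = 164/3; sellers' price rises by Ps − P* = 173 − 437/3 = 82/3.

Buyers gain 164/3 per unit; sellers gain 82/3 per unit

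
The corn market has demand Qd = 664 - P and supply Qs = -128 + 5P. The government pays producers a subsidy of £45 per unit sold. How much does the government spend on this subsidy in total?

Government cost = £25627.5

Pre-subsidy: 664 - P = -128 + 5P gives P* = 132, Q* = 532.
With the subsidy, sellers receive Ps = Pb + 45 for each unit, where Pb is the price buyers pay.
Supply in terms of Pb becomes Qs = -128 + 5(Pb + 45) = 97 + 5Pb. Setting this equal to demand: 664 - Pb = 97 + 5Pb, so Pb = 94.5.
Sellers receive Ps = 94.5 + 45 = 139.5; Q' = 664 − 1·94.5 = 569.5.
Government outlay = subsidy × quantity = 45 × 569.5 = 25627.5.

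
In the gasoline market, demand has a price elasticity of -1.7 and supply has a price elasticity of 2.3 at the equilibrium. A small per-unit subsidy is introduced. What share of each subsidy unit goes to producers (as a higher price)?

For a small subsidy around the equilibrium, the benefit split depends on the relative slopes, which at a point are proportional to the elasticities.
Buyer share = εs/(εs + |εd|) = 2.3/(2.3 + 1.7) = 0.575; seller share = |εd|/(εs + |εd|) = 0.425.
So producers capture 0.425 of the subsidy.

Producer share = 0.425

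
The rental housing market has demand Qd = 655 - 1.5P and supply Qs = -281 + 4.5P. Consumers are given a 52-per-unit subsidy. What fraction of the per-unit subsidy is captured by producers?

Producer share = 0.25

Pre-subsidy: 655 - 1.5P = -281 + 4.5P gives P* = 156, Q* = 421.
With the rebate, buyers effectively pay Pb = Ps − 52, where Ps is the price sellers receive.
Demand in terms of Ps becomes Qd = 655 − 1.5(Ps − 52) = 733 - 1.5Ps. Setting this equal to supply: 733 - 1.5Ps = -281 + 4.5Ps, so Ps = 169.
Buyers pay Pb = 169 − 52 = 117; Q' = -281 + 4.5·169 = 479.5.
Buyers' price falls by P* − Pb = 156 − 117 = 39; sellers' price rises by Ps − P* = 169 − 156 = 13.
So producers capture 13/52 = 0.25 of each unit of subsidy.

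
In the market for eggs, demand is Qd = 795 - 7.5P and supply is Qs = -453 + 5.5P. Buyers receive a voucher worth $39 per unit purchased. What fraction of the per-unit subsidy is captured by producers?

Pre-subsidy: 795 - 7.5P = -453 + 5.5P gives P* = 96, Q* = 75.
With the rebate, buyers effectively pay Pb = Ps − 39, where Ps is the price sellers receive.
Demand in terms of Ps becomes Qd = 795 − 7.5(Ps − 39) = 1087.5 - 7.5Ps. Setting this equal to supply: 1087.5 - 7.5Ps = -453 + 5.5Ps, so Ps = 118.5.
Buyers pay Pb = 118.5 − 39 = 79.5; Q' = -453 + 5.5·118.5 = 198.75.
Buyers' price falls by P* − Pb = 96 − 79.5 = 16.5; sellers' price rises by Ps − P* = 118.5 − 96 = 22.5.
So producers capture 22.5/39 = 15/26 of each unit of subsidy.

Producer share = 15/26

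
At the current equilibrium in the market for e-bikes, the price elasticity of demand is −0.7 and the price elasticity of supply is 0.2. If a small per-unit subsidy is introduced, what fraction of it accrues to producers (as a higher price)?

For a small subsidy around the equilibrium, the benefit split depends on the relative slopes, which at a point are proportional to the elasticities.
Buyer share = εs/(εs + |εd|) = 0.2/(0.2 + 0.7) = 2/9; seller share = |εd|/(εs + |εd|) = 7/9.
So producers capture 7/9 of the subsidy.

Producer share = 7/9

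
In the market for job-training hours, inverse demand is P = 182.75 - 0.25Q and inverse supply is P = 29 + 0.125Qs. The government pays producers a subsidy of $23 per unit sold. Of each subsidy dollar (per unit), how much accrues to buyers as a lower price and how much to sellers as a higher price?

Pre-subsidy: 182.75 - 0.25Q = 29 + 0.125Q gives Q* = 410 and P* = 80.25.
With the subsidy, sellers receive Ps = Pb + 23 for each unit, where Pb is the price buyers pay.
On the curves, Pb = 182.75 - 0.25Q and Ps = 29 + 0.125Q; the wedge Ps − Pb = 23 gives 29 + 0.125Q − (182.75 - 0.25Q) = 23, so Q' = 1414/3.
Then Pb = 182.75 − 0.25·(1414/3) = 779/12 and Ps = 29 + 0.125·(1414/3) = 1055/12.
Buyers' price falls by P* − Pb = 80.25 − 779/12 = 46/3; sellers' price rises by Ps − P* = 1055/12 − 80.25 = 23/3.

Buyers gain 46/3 per unit; sellers gain 23/3 per unit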